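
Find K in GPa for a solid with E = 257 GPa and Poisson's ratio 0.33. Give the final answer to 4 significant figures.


K = E / (3*(1-2*nu))
K = 257 / (3*(1-2*0.33))
K = 252 GPa


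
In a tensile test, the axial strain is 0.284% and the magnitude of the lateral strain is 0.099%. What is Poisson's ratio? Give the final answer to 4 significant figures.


nu = -epsilon_lat / epsilon_axial
Lateral strain is contraction (negative), so using magnitudes:
nu = 0.099 / 0.284
nu = 0.3486


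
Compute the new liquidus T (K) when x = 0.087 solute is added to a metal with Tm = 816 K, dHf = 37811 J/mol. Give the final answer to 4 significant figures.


dT = R*Tm^2*x / dHf
dT = 8.314 * 816^2 * 0.087 / 37811
dT = 12.7377 K
T_new = 816 - 12.7377 = 803.3 K


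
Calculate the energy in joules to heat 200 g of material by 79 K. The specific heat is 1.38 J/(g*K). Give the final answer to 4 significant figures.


Q = m * cp * dT
Q = 200 * 1.38 * 79
Q = 21800 J


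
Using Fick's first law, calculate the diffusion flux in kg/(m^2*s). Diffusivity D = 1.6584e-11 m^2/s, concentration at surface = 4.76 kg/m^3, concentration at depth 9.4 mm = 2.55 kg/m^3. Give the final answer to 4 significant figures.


J = -D * (dC/dx) = D * (C1 - C2) / dx
J = 1.6584e-11 * (4.76 - 2.55) / 9.4e-03
J = 3.899e-09 kg/(m^2*s)


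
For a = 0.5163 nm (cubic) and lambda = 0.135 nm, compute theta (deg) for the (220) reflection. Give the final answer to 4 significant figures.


d = a / sqrt(h^2+k^2+l^2)
d = 0.5163 / sqrt(8) = 0.18254 nm
lambda = 2*d*sin(theta)  =>  sin(theta) = lambda / (2*d)
sin(theta) = 0.135 / (2 * 0.18254) = 0.369783
theta = 21.7 deg


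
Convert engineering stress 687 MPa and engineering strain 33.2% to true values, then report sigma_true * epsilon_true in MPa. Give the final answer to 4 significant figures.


sigma_true = sigma_eng * (1 + epsilon_eng)
sigma_true = 687 * (1 + 0.332) = 915.084 MPa
epsilon_true = ln(1 + epsilon_eng)
epsilon_true = ln(1 + 0.332) = 0.286682
sigma_true * epsilon_true = 915.084 * 0.286682 = 262.3 MPa


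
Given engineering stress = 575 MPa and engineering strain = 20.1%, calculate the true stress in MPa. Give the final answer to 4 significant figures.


sigma_true = sigma_eng * (1 + epsilon_eng)
sigma_true = 575 * (1 + 0.201)
sigma_true = 690.6 MPa


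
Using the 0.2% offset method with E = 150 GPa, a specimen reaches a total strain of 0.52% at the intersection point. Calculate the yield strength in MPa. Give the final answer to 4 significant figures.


Offset strain = 0.002
Elastic strain at yield = total_strain - offset = 5.2e-03 - 0.002 = 3.2e-03
sigma_y = E * elastic_strain = 150000 * 3.2e-03
sigma_y = 480 MPa


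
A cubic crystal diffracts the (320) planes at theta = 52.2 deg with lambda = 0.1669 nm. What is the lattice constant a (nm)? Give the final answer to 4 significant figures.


d = lambda / (2*sin(theta))
d = 0.1669 / (2*sin(52.2 deg))
d = 0.105612 nm
a = d * sqrt(h^2+k^2+l^2) = 0.105612 * sqrt(13)
a = 0.3808 nm


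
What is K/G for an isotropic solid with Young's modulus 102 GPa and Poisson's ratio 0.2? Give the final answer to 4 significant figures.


G = E / (2*(1+nu))
G = 102 / (2*(1+0.2)) = 42.5 GPa
K = E / (3*(1-2*nu))
K = 102 / (3*(1-2*0.2)) = 56.6667 GPa
K/G = 56.6667 / 42.5 = 1.333


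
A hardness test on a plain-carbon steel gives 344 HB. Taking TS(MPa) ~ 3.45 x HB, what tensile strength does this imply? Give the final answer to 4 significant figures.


TS (MPa) = 3.45 * HB
TS = 3.45 * 344
TS = 1187 MPa


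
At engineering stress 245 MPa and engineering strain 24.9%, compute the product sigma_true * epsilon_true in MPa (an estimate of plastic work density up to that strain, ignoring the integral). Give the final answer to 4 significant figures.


sigma_true = sigma_eng * (1 + epsilon_eng)
sigma_true = 245 * (1 + 0.249) = 306.005 MPa
epsilon_true = ln(1 + epsilon_eng)
epsilon_true = ln(1 + 0.249) = 0.222343
sigma_true * epsilon_true = 306.005 * 0.222343 = 68.04 MPa


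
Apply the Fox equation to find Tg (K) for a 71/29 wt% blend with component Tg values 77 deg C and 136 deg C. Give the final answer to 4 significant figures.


1/Tg = w1/Tg1 + w2/Tg2 (in Kelvin)
Tg1 = 350.15 K, Tg2 = 409.15 K
1/Tg = 0.71/350.15 + 0.29/409.15
Tg = 365.4 K


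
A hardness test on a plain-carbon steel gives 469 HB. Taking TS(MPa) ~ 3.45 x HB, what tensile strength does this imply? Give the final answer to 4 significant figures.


TS (MPa) = 3.45 * HB
TS = 3.45 * 469
TS = 1618 MPa


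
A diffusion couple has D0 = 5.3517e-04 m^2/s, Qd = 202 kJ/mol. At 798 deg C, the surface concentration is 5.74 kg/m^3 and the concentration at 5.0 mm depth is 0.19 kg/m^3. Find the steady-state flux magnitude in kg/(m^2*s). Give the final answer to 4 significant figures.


Step 1: D = D0 * exp(-Qd/(R*T))
T = 798 + 273.15 = 1071.15 K
D = 5.3517e-04 * exp(-202e3 / (8.314 * 1071.15)) = 7.54404e-14 m^2/s
Step 2: J = D * (C1 - C2) / dx
J = 7.54404e-14 * (5.74 - 0.19) / 5e-03
J = 8.374e-11 kg/(m^2*s)


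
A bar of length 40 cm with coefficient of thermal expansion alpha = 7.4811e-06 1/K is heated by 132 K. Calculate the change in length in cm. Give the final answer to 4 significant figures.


dL = L0 * alpha * dT
dL = 40 * 7.4811e-06 * 132
dL = 0.0395 cm


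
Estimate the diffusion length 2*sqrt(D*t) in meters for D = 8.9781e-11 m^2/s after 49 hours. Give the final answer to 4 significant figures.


t = 49 hr = 176400 s
Diffusion length = 2*sqrt(D*t)
= 2*sqrt(8.9781e-11 * 176400)
= 7.959e-03 m


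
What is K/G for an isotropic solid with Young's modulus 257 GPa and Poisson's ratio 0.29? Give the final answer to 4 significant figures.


G = E / (2*(1+nu))
G = 257 / (2*(1+0.29)) = 99.6124 GPa
K = E / (3*(1-2*nu))
K = 257 / (3*(1-2*0.29)) = 203.968 GPa
K/G = 203.968 / 99.6124 = 2.048


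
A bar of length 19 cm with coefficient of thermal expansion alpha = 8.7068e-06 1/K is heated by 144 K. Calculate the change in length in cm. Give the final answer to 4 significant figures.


dL = L0 * alpha * dT
dL = 19 * 8.7068e-06 * 144
dL = 0.02382 cm


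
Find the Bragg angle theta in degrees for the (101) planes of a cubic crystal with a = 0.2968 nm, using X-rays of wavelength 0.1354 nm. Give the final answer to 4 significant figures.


d = a / sqrt(h^2+k^2+l^2)
d = 0.2968 / sqrt(2) = 0.209869 nm
lambda = 2*d*sin(theta)  =>  sin(theta) = lambda / (2*d)
sin(theta) = 0.1354 / (2 * 0.209869) = 0.322582
theta = 18.82 deg


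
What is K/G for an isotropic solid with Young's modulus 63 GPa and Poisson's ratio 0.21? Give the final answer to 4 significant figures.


G = E / (2*(1+nu))
G = 63 / (2*(1+0.21)) = 26.0331 GPa
K = E / (3*(1-2*nu))
K = 63 / (3*(1-2*0.21)) = 36.2069 GPa
K/G = 36.2069 / 26.0331 = 1.391


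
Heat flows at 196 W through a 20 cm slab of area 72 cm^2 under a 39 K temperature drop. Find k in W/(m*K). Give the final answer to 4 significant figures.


k = Q*L / (A*dT)
L = 0.2 m, A = 7.2e-03 m^2
k = 196 * 0.2 / (7.2e-03 * 39)
k = 139.6 W/(m*K)


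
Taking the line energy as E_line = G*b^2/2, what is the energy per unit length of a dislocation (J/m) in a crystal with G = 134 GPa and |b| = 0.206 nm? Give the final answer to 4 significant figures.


E = G*b^2/2
b = 0.206 nm = 2.06e-10 m
G = 134 GPa = 1.34e+11 Pa
E = 0.5 * 1.34e+11 * (2.06e-10)^2
E = 2.843e-09 J/m


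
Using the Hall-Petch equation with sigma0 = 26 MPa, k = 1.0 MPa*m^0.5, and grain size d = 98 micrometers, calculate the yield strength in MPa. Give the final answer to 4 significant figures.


sigma_y = sigma0 + k / sqrt(d)
d = 98 um = 9.8e-05 m
sigma_y = 26 + 1.0 / sqrt(9.8e-05)
sigma_y = 127 MPa


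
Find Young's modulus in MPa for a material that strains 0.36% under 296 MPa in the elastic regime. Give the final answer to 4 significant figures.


E = sigma / epsilon
epsilon = 0.36% = 3.6e-03
E = 296 / 3.6e-03
E = 82220 MPa


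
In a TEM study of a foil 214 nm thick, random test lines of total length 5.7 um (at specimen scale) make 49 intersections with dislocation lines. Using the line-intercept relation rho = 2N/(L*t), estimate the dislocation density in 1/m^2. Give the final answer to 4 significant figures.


rho = 2N / (L * t)
L = 5.7 um = 5.7e-06 m, t = 214 nm = 2.14e-07 m
rho = 2 * 49 / (5.7e-06 * 2.14e-07)
rho = 8.034e+13 1/m^2


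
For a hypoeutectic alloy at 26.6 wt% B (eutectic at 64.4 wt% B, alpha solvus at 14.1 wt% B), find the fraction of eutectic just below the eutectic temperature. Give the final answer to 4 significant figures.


f_primary = (C_e - C0) / (C_e - C_alpha_max)
f_primary = (64.4 - 26.6) / (64.4 - 14.1)
f_primary = 0.751491
f_eutectic = 1 - 0.751491 = 0.2485


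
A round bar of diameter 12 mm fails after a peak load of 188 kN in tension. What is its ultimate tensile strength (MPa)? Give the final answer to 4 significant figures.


A0 = pi*(d/2)^2 = pi*(12/2)^2 = 113.097 mm^2
UTS = F_max / A0 = 188*1000 / 113.097
UTS = 1662 MPa


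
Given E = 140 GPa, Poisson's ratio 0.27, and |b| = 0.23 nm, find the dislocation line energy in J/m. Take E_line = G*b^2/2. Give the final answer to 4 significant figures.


Step 1: G = E / (2*(1+nu))
G = 140 / (2*(1+0.27)) = 55.1181 GPa = 5.51181e+10 Pa
Step 2: E_line = G*b^2/2
b = 0.23 nm = 2.3e-10 m
E_line = 0.5 * 5.51181e+10 * (2.3e-10)^2 = 1.458e-09 J/m


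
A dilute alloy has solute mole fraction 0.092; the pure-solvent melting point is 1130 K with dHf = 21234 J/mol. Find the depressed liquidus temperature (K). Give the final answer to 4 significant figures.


dT = R*Tm^2*x / dHf
dT = 8.314 * 1130^2 * 0.092 / 21234
dT = 45.9963 K
T_new = 1130 - 45.9963 = 1084 K


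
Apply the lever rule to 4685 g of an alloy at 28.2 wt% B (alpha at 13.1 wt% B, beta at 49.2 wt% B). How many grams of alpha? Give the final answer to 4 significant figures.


f_alpha = (C_beta - C0) / (C_beta - C_alpha)
f_alpha = (49.2 - 28.2) / (49.2 - 13.1) = 0.581717
m_alpha = f_alpha * m_total = 0.581717 * 4685 = 2725 g


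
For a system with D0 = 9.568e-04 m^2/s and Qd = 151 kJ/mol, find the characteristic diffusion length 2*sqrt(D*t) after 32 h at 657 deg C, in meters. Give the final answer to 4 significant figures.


Step 1: D = D0 * exp(-Qd/(R*T))
T = 930.15 K
D = 9.568e-04 * exp(-151e3 / (8.314 * 930.15)) = 3.16792e-12 m^2/s
Step 2: L = 2*sqrt(D*t)
t = 32 h = 115200 s
L = 2*sqrt(3.16792e-12 * 115200) = 1.208e-03 m


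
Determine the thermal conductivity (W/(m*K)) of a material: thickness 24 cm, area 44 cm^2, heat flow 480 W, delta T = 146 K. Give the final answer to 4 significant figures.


k = Q*L / (A*dT)
L = 0.24 m, A = 4.4e-03 m^2
k = 480 * 0.24 / (4.4e-03 * 146)
k = 179.3 W/(m*K)


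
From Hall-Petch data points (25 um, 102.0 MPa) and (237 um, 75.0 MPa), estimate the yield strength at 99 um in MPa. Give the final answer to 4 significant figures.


sigma_y = sigma0 + k / sqrt(d)
1/sqrt(d1) = 1/sqrt(2.5e-05) = 200;  1/sqrt(d2) = 64.957
k = (sigma1 - sigma2) / (1/sqrt(d1) - 1/sqrt(d2)) = (102.0 - 75.0) / (200 - 64.957) = 0.199936 MPa*m^0.5
sigma0 = sigma1 - k/sqrt(d1) = 102.0 - 0.199936*200 = 62.0127 MPa
sigma_y(d3) = 62.0127 + 0.199936 / sqrt(9.9e-05) = 82.11 MPa


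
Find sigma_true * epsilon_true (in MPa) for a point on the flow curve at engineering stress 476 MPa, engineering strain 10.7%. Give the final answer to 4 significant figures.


sigma_true = sigma_eng * (1 + epsilon_eng)
sigma_true = 476 * (1 + 0.107) = 526.932 MPa
epsilon_true = ln(1 + epsilon_eng)
epsilon_true = ln(1 + 0.107) = 0.101654
sigma_true * epsilon_true = 526.932 * 0.101654 = 53.56 MPa


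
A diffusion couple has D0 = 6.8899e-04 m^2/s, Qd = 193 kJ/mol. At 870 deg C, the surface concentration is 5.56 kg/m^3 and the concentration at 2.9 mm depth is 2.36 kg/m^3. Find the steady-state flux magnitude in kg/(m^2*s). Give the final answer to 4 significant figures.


Step 1: D = D0 * exp(-Qd/(R*T))
T = 870 + 273.15 = 1143.15 K
D = 6.8899e-04 * exp(-193e3 / (8.314 * 1143.15)) = 1.04479e-12 m^2/s
Step 2: J = D * (C1 - C2) / dx
J = 1.04479e-12 * (5.56 - 2.36) / 2.9e-03
J = 1.153e-09 kg/(m^2*s)


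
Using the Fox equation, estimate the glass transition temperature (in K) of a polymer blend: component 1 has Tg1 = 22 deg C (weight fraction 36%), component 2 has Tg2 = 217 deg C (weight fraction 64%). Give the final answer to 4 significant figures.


1/Tg = w1/Tg1 + w2/Tg2 (in Kelvin)
Tg1 = 295.15 K, Tg2 = 490.15 K
1/Tg = 0.36/295.15 + 0.64/490.15
Tg = 396 K


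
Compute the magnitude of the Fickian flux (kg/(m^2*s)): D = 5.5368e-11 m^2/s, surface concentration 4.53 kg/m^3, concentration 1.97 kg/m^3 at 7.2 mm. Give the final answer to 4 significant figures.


J = -D * (dC/dx) = D * (C1 - C2) / dx
J = 5.5368e-11 * (4.53 - 1.97) / 7.2e-03
J = 1.969e-08 kg/(m^2*s)


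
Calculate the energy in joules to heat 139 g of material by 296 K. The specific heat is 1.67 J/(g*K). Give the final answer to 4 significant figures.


Q = m * cp * dT
Q = 139 * 1.67 * 296
Q = 68710 J


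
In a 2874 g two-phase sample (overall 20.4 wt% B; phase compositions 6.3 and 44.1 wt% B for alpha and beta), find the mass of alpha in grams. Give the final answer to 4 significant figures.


f_alpha = (C_beta - C0) / (C_beta - C_alpha)
f_alpha = (44.1 - 20.4) / (44.1 - 6.3) = 0.626984
m_alpha = f_alpha * m_total = 0.626984 * 2874 = 1802 g


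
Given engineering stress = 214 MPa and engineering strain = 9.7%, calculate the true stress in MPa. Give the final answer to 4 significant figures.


sigma_true = sigma_eng * (1 + epsilon_eng)
sigma_true = 214 * (1 + 0.097)
sigma_true = 234.8 MPa


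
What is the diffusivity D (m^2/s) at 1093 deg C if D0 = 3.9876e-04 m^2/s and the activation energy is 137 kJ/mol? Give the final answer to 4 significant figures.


D = D0 * exp(-Qd / (R*T))
T = 1366.15 K
D = 3.9876e-04 * exp(-137e3 / (8.314 * 1366.15))
D = 2.303e-09 m^2/s


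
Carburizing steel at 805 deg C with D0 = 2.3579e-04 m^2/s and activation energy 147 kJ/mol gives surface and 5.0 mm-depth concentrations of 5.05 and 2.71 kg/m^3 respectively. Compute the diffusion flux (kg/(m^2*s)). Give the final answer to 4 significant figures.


Step 1: D = D0 * exp(-Qd/(R*T))
T = 805 + 273.15 = 1078.15 K
D = 2.3579e-04 * exp(-147e3 / (8.314 * 1078.15)) = 1.77973e-11 m^2/s
Step 2: J = D * (C1 - C2) / dx
J = 1.77973e-11 * (5.05 - 2.71) / 5e-03
J = 8.329e-09 kg/(m^2*s)


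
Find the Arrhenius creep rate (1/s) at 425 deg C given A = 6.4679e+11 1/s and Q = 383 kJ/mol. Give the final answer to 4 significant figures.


rate = A * exp(-Q / (R*T))
T = 425 + 273.15 = 698.15 K
rate = 6.4679e+11 * exp(-383e3 / (8.314 * 698.15))
rate = 1.426e-17 1/s


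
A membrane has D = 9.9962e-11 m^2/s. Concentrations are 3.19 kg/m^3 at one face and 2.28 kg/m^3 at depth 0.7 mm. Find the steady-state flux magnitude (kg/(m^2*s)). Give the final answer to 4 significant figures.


J = -D * (dC/dx) = D * (C1 - C2) / dx
J = 9.9962e-11 * (3.19 - 2.28) / 7e-04
J = 1.3e-07 kg/(m^2*s)


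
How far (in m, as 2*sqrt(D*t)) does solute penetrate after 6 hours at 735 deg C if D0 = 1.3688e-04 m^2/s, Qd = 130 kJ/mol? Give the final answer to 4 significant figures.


Step 1: D = D0 * exp(-Qd/(R*T))
T = 1008.15 K
D = 1.3688e-04 * exp(-130e3 / (8.314 * 1008.15)) = 2.51471e-11 m^2/s
Step 2: L = 2*sqrt(D*t)
t = 6 h = 21600 s
L = 2*sqrt(2.51471e-11 * 21600) = 1.474e-03 m


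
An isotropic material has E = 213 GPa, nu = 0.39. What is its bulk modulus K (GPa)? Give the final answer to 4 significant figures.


K = E / (3*(1-2*nu))
K = 213 / (3*(1-2*0.39))
K = 322.7 GPa


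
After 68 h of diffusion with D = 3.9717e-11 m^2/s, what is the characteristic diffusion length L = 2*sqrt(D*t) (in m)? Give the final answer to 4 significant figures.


t = 68 hr = 244800 s
Diffusion length = 2*sqrt(D*t)
= 2*sqrt(3.9717e-11 * 244800)
= 6.236e-03 m


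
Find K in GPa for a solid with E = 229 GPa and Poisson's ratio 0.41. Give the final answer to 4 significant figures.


K = E / (3*(1-2*nu))
K = 229 / (3*(1-2*0.41))
K = 424.1 GPa


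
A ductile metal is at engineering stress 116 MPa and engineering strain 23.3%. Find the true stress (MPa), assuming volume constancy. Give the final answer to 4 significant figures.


sigma_true = sigma_eng * (1 + epsilon_eng)
sigma_true = 116 * (1 + 0.233)
sigma_true = 143 MPa


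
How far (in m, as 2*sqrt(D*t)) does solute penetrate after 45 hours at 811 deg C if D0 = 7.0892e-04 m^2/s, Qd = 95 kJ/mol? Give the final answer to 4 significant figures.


Step 1: D = D0 * exp(-Qd/(R*T))
T = 1084.15 K
D = 7.0892e-04 * exp(-95e3 / (8.314 * 1084.15)) = 1.87632e-08 m^2/s
Step 2: L = 2*sqrt(D*t)
t = 45 h = 162000 s
L = 2*sqrt(1.87632e-08 * 162000) = 0.1103 m


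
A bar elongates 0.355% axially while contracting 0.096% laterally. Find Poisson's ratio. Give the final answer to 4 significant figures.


nu = -epsilon_lat / epsilon_axial
Lateral strain is contraction (negative), so using magnitudes:
nu = 0.096 / 0.355
nu = 0.2704


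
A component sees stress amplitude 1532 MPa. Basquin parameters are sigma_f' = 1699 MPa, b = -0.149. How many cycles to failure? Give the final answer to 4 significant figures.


sigma_a = sigma_f' * (2*Nf)^b
2*Nf = (sigma_a / sigma_f')^(1/b)
2*Nf = (1532 / 1699)^(1/-0.149)
2*Nf = 2.00251
Nf = 1.001 cycles


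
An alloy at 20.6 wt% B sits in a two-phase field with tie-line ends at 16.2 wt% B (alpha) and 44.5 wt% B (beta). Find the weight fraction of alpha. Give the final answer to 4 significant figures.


f_alpha = (C_beta - C0) / (C_beta - C_alpha)
f_alpha = (44.5 - 20.6) / (44.5 - 16.2)
f_alpha = 0.8445


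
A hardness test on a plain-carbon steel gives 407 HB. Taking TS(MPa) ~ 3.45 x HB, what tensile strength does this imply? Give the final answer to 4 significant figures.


TS (MPa) = 3.45 * HB
TS = 3.45 * 407
TS = 1404 MPa


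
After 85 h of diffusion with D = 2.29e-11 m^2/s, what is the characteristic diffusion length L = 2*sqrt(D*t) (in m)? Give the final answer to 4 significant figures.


t = 85 hr = 306000 s
Diffusion length = 2*sqrt(D*t)
= 2*sqrt(2.29e-11 * 306000)
= 5.294e-03 m


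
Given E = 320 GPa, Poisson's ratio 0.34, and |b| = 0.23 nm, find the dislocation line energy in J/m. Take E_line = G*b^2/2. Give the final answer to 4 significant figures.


Step 1: G = E / (2*(1+nu))
G = 320 / (2*(1+0.34)) = 119.403 GPa = 1.19403e+11 Pa
Step 2: E_line = G*b^2/2
b = 0.23 nm = 2.3e-10 m
E_line = 0.5 * 1.19403e+11 * (2.3e-10)^2 = 3.158e-09 J/m


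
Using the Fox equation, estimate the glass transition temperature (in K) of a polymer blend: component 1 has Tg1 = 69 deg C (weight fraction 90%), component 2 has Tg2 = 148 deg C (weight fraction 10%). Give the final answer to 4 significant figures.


1/Tg = w1/Tg1 + w2/Tg2 (in Kelvin)
Tg1 = 342.15 K, Tg2 = 421.15 K
1/Tg = 0.9/342.15 + 0.1/421.15
Tg = 348.7 K


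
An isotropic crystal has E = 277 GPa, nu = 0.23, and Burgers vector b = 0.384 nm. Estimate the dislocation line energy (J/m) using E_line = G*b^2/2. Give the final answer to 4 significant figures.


Step 1: G = E / (2*(1+nu))
G = 277 / (2*(1+0.23)) = 112.602 GPa = 1.12602e+11 Pa
Step 2: E_line = G*b^2/2
b = 0.384 nm = 3.84e-10 m
E_line = 0.5 * 1.12602e+11 * (3.84e-10)^2 = 8.302e-09 J/m


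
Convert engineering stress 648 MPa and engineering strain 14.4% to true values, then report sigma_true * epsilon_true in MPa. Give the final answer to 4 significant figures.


sigma_true = sigma_eng * (1 + epsilon_eng)
sigma_true = 648 * (1 + 0.144) = 741.312 MPa
epsilon_true = ln(1 + epsilon_eng)
epsilon_true = ln(1 + 0.144) = 0.134531
sigma_true * epsilon_true = 741.312 * 0.134531 = 99.73 MPa


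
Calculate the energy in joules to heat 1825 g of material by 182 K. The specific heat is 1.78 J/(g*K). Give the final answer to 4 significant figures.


Q = m * cp * dT
Q = 1825 * 1.78 * 182
Q = 591200 J


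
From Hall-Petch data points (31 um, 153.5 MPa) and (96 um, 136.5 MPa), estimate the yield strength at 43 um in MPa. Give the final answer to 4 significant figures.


sigma_y = sigma0 + k / sqrt(d)
1/sqrt(d1) = 1/sqrt(3.1e-05) = 179.605;  1/sqrt(d2) = 102.062
k = (sigma1 - sigma2) / (1/sqrt(d1) - 1/sqrt(d2)) = (153.5 - 136.5) / (179.605 - 102.062) = 0.219233 MPa*m^0.5
sigma0 = sigma1 - k/sqrt(d1) = 153.5 - 0.219233*179.605 = 114.125 MPa
sigma_y(d3) = 114.125 + 0.219233 / sqrt(4.3e-05) = 147.6 MPa


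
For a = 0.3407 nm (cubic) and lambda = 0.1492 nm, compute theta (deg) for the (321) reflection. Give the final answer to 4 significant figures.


d = a / sqrt(h^2+k^2+l^2)
d = 0.3407 / sqrt(14) = 0.0910559 nm
lambda = 2*d*sin(theta)  =>  sin(theta) = lambda / (2*d)
sin(theta) = 0.1492 / (2 * 0.0910559) = 0.819277
theta = 55.01 deg


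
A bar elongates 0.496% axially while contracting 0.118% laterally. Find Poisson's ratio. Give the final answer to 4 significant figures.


nu = -epsilon_lat / epsilon_axial
Lateral strain is contraction (negative), so using magnitudes:
nu = 0.118 / 0.496
nu = 0.2379


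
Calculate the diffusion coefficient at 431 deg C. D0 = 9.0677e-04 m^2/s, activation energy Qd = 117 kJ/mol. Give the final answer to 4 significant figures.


D = D0 * exp(-Qd / (R*T))
T = 704.15 K
D = 9.0677e-04 * exp(-117e3 / (8.314 * 704.15))
D = 1.897e-12 m^2/s


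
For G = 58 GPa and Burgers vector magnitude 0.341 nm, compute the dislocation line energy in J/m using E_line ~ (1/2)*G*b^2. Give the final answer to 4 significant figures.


E = G*b^2/2
b = 0.341 nm = 3.41e-10 m
G = 58 GPa = 5.8e+10 Pa
E = 0.5 * 5.8e+10 * (3.41e-10)^2
E = 3.372e-09 J/m


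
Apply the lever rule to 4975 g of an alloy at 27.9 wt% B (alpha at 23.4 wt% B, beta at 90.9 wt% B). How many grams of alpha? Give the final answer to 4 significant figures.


f_alpha = (C_beta - C0) / (C_beta - C_alpha)
f_alpha = (90.9 - 27.9) / (90.9 - 23.4) = 0.933333
m_alpha = f_alpha * m_total = 0.933333 * 4975 = 4643 g


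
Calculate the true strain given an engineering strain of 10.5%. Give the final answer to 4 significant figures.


epsilon_true = ln(1 + epsilon_eng)
epsilon_true = ln(1 + 0.105)
epsilon_true = 0.09985


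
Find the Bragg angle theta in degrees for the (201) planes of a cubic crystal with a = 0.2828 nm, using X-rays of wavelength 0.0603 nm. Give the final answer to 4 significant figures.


d = a / sqrt(h^2+k^2+l^2)
d = 0.2828 / sqrt(5) = 0.126472 nm
lambda = 2*d*sin(theta)  =>  sin(theta) = lambda / (2*d)
sin(theta) = 0.0603 / (2 * 0.126472) = 0.238393
theta = 13.79 deg


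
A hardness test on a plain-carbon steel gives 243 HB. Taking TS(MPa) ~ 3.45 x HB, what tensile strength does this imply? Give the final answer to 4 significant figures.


TS (MPa) = 3.45 * HB
TS = 3.45 * 243
TS = 838.4 MPa


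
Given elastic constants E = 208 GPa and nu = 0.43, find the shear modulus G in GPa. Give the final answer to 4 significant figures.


G = E / (2*(1+nu))
G = 208 / (2*(1+0.43))
G = 72.73 GPa


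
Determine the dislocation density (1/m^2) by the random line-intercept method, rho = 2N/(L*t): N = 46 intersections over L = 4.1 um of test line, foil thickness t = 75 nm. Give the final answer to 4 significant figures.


rho = 2N / (L * t)
L = 4.1 um = 4.1e-06 m, t = 75 nm = 7.5e-08 m
rho = 2 * 46 / (4.1e-06 * 7.5e-08)
rho = 2.992e+14 1/m^2


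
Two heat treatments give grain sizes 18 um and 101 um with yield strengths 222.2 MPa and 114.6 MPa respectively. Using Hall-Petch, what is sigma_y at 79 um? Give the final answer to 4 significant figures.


sigma_y = sigma0 + k / sqrt(d)
1/sqrt(d1) = 1/sqrt(1.8e-05) = 235.702;  1/sqrt(d2) = 99.5037
k = (sigma1 - sigma2) / (1/sqrt(d1) - 1/sqrt(d2)) = (222.2 - 114.6) / (235.702 - 99.5037) = 0.790023 MPa*m^0.5
sigma0 = sigma1 - k/sqrt(d1) = 222.2 - 0.790023*235.702 = 35.9898 MPa
sigma_y(d3) = 35.9898 + 0.790023 / sqrt(7.9e-05) = 124.9 MPa


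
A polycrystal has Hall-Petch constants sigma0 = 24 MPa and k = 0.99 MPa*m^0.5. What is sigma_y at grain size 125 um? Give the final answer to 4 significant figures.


sigma_y = sigma0 + k / sqrt(d)
d = 125 um = 1.25e-04 m
sigma_y = 24 + 0.99 / sqrt(1.25e-04)
sigma_y = 112.5 MPa


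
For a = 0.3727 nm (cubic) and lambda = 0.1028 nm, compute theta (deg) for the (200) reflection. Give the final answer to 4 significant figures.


d = a / sqrt(h^2+k^2+l^2)
d = 0.3727 / sqrt(4) = 0.18635 nm
lambda = 2*d*sin(theta)  =>  sin(theta) = lambda / (2*d)
sin(theta) = 0.1028 / (2 * 0.18635) = 0.275825
theta = 16.01 deg


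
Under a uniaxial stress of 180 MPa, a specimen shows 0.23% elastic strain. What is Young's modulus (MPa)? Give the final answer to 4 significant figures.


E = sigma / epsilon
epsilon = 0.23% = 2.3e-03
E = 180 / 2.3e-03
E = 78260 MPa


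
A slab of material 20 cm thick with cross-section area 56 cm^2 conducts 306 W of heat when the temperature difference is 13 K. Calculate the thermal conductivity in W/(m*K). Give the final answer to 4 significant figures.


k = Q*L / (A*dT)
L = 0.2 m, A = 5.6e-03 m^2
k = 306 * 0.2 / (5.6e-03 * 13)
k = 840.7 W/(m*K)


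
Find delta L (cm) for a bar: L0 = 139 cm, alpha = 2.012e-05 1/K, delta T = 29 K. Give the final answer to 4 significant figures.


dL = L0 * alpha * dT
dL = 139 * 2.012e-05 * 29
dL = 0.0811 cm


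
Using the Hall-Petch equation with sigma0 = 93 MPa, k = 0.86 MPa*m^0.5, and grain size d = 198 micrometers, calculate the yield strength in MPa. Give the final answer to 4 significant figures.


sigma_y = sigma0 + k / sqrt(d)
d = 198 um = 1.98e-04 m
sigma_y = 93 + 0.86 / sqrt(1.98e-04)
sigma_y = 154.1 MPa


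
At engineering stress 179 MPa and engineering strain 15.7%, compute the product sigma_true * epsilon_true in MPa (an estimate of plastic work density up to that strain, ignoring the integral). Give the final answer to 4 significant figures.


sigma_true = sigma_eng * (1 + epsilon_eng)
sigma_true = 179 * (1 + 0.157) = 207.103 MPa
epsilon_true = ln(1 + epsilon_eng)
epsilon_true = ln(1 + 0.157) = 0.14583
sigma_true * epsilon_true = 207.103 * 0.14583 = 30.2 MPa


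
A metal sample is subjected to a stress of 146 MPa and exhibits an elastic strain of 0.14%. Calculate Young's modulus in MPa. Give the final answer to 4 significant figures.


E = sigma / epsilon
epsilon = 0.14% = 1.4e-03
E = 146 / 1.4e-03
E = 104300 MPa


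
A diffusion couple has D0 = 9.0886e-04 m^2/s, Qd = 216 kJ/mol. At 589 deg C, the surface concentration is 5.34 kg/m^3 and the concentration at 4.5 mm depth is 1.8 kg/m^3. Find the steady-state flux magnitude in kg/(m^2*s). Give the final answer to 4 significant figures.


Step 1: D = D0 * exp(-Qd/(R*T))
T = 589 + 273.15 = 862.15 K
D = 9.0886e-04 * exp(-216e3 / (8.314 * 862.15)) = 7.43606e-17 m^2/s
Step 2: J = D * (C1 - C2) / dx
J = 7.43606e-17 * (5.34 - 1.8) / 4.5e-03
J = 5.85e-14 kg/(m^2*s)


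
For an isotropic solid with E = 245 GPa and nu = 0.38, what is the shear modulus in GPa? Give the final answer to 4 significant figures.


G = E / (2*(1+nu))
G = 245 / (2*(1+0.38))
G = 88.77 GPa


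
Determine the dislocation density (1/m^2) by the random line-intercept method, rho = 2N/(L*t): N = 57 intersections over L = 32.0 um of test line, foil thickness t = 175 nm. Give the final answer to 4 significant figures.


rho = 2N / (L * t)
L = 32.0 um = 3.2e-05 m, t = 175 nm = 1.75e-07 m
rho = 2 * 57 / (3.2e-05 * 1.75e-07)
rho = 2.036e+13 1/m^2


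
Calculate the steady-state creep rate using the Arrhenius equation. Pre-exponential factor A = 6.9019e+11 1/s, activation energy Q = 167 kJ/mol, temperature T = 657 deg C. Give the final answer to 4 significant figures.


rate = A * exp(-Q / (R*T))
T = 657 + 273.15 = 930.15 K
rate = 6.9019e+11 * exp(-167e3 / (8.314 * 930.15))
rate = 288.7 1/s


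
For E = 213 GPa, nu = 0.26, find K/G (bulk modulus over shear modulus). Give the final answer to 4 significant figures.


G = E / (2*(1+nu))
G = 213 / (2*(1+0.26)) = 84.5238 GPa
K = E / (3*(1-2*nu))
K = 213 / (3*(1-2*0.26)) = 147.917 GPa
K/G = 147.917 / 84.5238 = 1.75


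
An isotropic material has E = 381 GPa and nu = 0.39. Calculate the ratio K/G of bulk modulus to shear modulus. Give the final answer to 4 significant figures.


G = E / (2*(1+nu))
G = 381 / (2*(1+0.39)) = 137.05 GPa
K = E / (3*(1-2*nu))
K = 381 / (3*(1-2*0.39)) = 577.273 GPa
K/G = 577.273 / 137.05 = 4.212


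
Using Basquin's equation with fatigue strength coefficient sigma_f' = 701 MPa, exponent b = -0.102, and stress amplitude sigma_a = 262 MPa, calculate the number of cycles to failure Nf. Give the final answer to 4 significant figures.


sigma_a = sigma_f' * (2*Nf)^b
2*Nf = (sigma_a / sigma_f')^(1/b)
2*Nf = (262 / 701)^(1/-0.102)
2*Nf = 15501
Nf = 7751 cycles


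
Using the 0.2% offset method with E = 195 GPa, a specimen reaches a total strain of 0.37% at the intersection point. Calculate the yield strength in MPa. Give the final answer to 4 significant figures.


Offset strain = 0.002
Elastic strain at yield = total_strain - offset = 3.7e-03 - 0.002 = 1.7e-03
sigma_y = E * elastic_strain = 195000 * 1.7e-03
sigma_y = 331.5 MPa


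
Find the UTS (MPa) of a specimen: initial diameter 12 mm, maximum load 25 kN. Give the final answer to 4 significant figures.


A0 = pi*(d/2)^2 = pi*(12/2)^2 = 113.097 mm^2
UTS = F_max / A0 = 25*1000 / 113.097
UTS = 221 MPa


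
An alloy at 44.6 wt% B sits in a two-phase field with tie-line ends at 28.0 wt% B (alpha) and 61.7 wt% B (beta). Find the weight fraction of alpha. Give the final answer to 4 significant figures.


f_alpha = (C_beta - C0) / (C_beta - C_alpha)
f_alpha = (61.7 - 44.6) / (61.7 - 28.0)
f_alpha = 0.5074


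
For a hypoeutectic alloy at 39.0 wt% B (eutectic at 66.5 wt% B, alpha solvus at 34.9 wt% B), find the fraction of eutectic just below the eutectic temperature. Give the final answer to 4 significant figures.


f_primary = (C_e - C0) / (C_e - C_alpha_max)
f_primary = (66.5 - 39.0) / (66.5 - 34.9)
f_primary = 0.870253
f_eutectic = 1 - 0.870253 = 0.1297


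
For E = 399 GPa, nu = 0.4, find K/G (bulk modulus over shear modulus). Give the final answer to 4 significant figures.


G = E / (2*(1+nu))
G = 399 / (2*(1+0.4)) = 142.5 GPa
K = E / (3*(1-2*nu))
K = 399 / (3*(1-2*0.4)) = 665 GPa
K/G = 665 / 142.5 = 4.667


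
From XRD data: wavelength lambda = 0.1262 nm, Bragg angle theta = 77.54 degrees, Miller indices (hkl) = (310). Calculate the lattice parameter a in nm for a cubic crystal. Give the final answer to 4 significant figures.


d = lambda / (2*sin(theta))
d = 0.1262 / (2*sin(77.54 deg))
d = 0.0646221 nm
a = d * sqrt(h^2+k^2+l^2) = 0.0646221 * sqrt(10)
a = 0.2044 nm


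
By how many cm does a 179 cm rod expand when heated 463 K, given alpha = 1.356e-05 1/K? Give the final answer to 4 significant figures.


dL = L0 * alpha * dT
dL = 179 * 1.356e-05 * 463
dL = 1.124 cm


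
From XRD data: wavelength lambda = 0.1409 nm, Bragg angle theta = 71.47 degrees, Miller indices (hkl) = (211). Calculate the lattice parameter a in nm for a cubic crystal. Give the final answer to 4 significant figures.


d = lambda / (2*sin(theta))
d = 0.1409 / (2*sin(71.47 deg))
d = 0.074302 nm
a = d * sqrt(h^2+k^2+l^2) = 0.074302 * sqrt(6)
a = 0.182 nm


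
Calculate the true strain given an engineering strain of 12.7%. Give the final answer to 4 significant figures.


epsilon_true = ln(1 + epsilon_eng)
epsilon_true = ln(1 + 0.127)
epsilon_true = 0.1196


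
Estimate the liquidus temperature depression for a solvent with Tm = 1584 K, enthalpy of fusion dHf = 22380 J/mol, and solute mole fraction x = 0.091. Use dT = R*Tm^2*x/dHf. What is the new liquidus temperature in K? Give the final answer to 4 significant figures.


dT = R*Tm^2*x / dHf
dT = 8.314 * 1584^2 * 0.091 / 22380
dT = 84.8207 K
T_new = 1584 - 84.8207 = 1499 K


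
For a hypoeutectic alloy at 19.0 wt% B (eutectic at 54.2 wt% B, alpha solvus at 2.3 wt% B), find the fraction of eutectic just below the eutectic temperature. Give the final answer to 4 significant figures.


f_primary = (C_e - C0) / (C_e - C_alpha_max)
f_primary = (54.2 - 19.0) / (54.2 - 2.3)
f_primary = 0.678227
f_eutectic = 1 - 0.678227 = 0.3218


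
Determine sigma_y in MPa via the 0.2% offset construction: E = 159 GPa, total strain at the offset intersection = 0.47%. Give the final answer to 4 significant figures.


Offset strain = 0.002
Elastic strain at yield = total_strain - offset = 4.7e-03 - 0.002 = 2.7e-03
sigma_y = E * elastic_strain = 159000 * 2.7e-03
sigma_y = 429.3 MPa


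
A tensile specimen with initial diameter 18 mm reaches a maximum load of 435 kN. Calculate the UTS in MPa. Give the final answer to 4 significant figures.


A0 = pi*(d/2)^2 = pi*(18/2)^2 = 254.469 mm^2
UTS = F_max / A0 = 435*1000 / 254.469
UTS = 1709 MPa


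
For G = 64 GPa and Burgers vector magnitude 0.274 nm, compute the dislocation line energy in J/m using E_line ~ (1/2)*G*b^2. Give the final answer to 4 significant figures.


E = G*b^2/2
b = 0.274 nm = 2.74e-10 m
G = 64 GPa = 6.4e+10 Pa
E = 0.5 * 6.4e+10 * (2.74e-10)^2
E = 2.402e-09 J/m


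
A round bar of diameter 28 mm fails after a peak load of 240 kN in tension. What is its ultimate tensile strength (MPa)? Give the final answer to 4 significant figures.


A0 = pi*(d/2)^2 = pi*(28/2)^2 = 615.752 mm^2
UTS = F_max / A0 = 240*1000 / 615.752
UTS = 389.8 MPa


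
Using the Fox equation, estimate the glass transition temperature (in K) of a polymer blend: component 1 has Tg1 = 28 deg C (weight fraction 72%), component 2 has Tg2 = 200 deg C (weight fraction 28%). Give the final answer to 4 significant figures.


1/Tg = w1/Tg1 + w2/Tg2 (in Kelvin)
Tg1 = 301.15 K, Tg2 = 473.15 K
1/Tg = 0.72/301.15 + 0.28/473.15
Tg = 335.3 K


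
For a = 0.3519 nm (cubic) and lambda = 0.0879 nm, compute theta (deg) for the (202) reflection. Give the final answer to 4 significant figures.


d = a / sqrt(h^2+k^2+l^2)
d = 0.3519 / sqrt(8) = 0.124415 nm
lambda = 2*d*sin(theta)  =>  sin(theta) = lambda / (2*d)
sin(theta) = 0.0879 / (2 * 0.124415) = 0.353252
theta = 20.69 deg


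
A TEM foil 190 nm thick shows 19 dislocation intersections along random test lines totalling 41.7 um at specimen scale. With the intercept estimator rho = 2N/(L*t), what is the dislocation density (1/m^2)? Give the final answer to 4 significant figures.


rho = 2N / (L * t)
L = 41.7 um = 4.17e-05 m, t = 190 nm = 1.9e-07 m
rho = 2 * 19 / (4.17e-05 * 1.9e-07)
rho = 4.796e+12 1/m^2


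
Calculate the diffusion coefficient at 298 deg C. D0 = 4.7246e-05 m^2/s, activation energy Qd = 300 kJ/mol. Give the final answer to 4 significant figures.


D = D0 * exp(-Qd / (R*T))
T = 571.15 K
D = 4.7246e-05 * exp(-300e3 / (8.314 * 571.15))
D = 1.725e-32 m^2/s


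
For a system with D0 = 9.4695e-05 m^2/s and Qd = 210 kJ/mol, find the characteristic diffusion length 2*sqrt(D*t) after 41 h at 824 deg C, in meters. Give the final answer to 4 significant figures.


Step 1: D = D0 * exp(-Qd/(R*T))
T = 1097.15 K
D = 9.4695e-05 * exp(-210e3 / (8.314 * 1097.15)) = 9.50593e-15 m^2/s
Step 2: L = 2*sqrt(D*t)
t = 41 h = 147600 s
L = 2*sqrt(9.50593e-15 * 147600) = 7.492e-05 m


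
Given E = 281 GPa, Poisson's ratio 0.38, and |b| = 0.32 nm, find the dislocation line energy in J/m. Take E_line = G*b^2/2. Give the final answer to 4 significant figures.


Step 1: G = E / (2*(1+nu))
G = 281 / (2*(1+0.38)) = 101.812 GPa = 1.01812e+11 Pa
Step 2: E_line = G*b^2/2
b = 0.32 nm = 3.2e-10 m
E_line = 0.5 * 1.01812e+11 * (3.2e-10)^2 = 5.213e-09 J/m


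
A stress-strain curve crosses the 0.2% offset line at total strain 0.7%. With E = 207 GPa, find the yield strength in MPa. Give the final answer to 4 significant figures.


Offset strain = 0.002
Elastic strain at yield = total_strain - offset = 7e-03 - 0.002 = 5e-03
sigma_y = E * elastic_strain = 207000 * 5e-03
sigma_y = 1035 MPa


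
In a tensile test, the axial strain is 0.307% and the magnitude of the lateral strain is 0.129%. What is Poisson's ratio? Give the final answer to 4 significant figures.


nu = -epsilon_lat / epsilon_axial
Lateral strain is contraction (negative), so using magnitudes:
nu = 0.129 / 0.307
nu = 0.4202


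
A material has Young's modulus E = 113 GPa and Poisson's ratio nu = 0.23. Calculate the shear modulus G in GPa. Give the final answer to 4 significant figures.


G = E / (2*(1+nu))
G = 113 / (2*(1+0.23))
G = 45.93 GPa


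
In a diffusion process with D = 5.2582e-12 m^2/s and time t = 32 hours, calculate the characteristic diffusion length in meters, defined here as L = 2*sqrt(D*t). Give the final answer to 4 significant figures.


t = 32 hr = 115200 s
Diffusion length = 2*sqrt(D*t)
= 2*sqrt(5.2582e-12 * 115200)
= 1.557e-03 m


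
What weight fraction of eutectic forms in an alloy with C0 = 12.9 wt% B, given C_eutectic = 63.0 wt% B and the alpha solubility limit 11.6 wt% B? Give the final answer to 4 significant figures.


f_primary = (C_e - C0) / (C_e - C_alpha_max)
f_primary = (63.0 - 12.9) / (63.0 - 11.6)
f_primary = 0.974708
f_eutectic = 1 - 0.974708 = 0.02529


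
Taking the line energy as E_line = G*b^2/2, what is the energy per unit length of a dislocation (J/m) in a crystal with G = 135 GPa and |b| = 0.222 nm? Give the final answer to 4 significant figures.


E = G*b^2/2
b = 0.222 nm = 2.22e-10 m
G = 135 GPa = 1.35e+11 Pa
E = 0.5 * 1.35e+11 * (2.22e-10)^2
E = 3.327e-09 J/m


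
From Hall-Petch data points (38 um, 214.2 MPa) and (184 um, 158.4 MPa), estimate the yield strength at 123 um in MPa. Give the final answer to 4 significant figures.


sigma_y = sigma0 + k / sqrt(d)
1/sqrt(d1) = 1/sqrt(3.8e-05) = 162.221;  1/sqrt(d2) = 73.721
k = (sigma1 - sigma2) / (1/sqrt(d1) - 1/sqrt(d2)) = (214.2 - 158.4) / (162.221 - 73.721) = 0.630505 MPa*m^0.5
sigma0 = sigma1 - k/sqrt(d1) = 214.2 - 0.630505*162.221 = 111.919 MPa
sigma_y(d3) = 111.919 + 0.630505 / sqrt(1.23e-04) = 168.8 MPa


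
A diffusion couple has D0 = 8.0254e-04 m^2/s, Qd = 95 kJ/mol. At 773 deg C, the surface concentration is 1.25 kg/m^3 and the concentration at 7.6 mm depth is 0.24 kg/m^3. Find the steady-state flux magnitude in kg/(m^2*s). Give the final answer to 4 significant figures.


Step 1: D = D0 * exp(-Qd/(R*T))
T = 773 + 273.15 = 1046.15 K
D = 8.0254e-04 * exp(-95e3 / (8.314 * 1046.15)) = 1.44848e-08 m^2/s
Step 2: J = D * (C1 - C2) / dx
J = 1.44848e-08 * (1.25 - 0.24) / 7.6e-03
J = 1.925e-06 kg/(m^2*s)


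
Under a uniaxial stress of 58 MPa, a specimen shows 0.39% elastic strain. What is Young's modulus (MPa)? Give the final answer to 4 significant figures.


E = sigma / epsilon
epsilon = 0.39% = 3.9e-03
E = 58 / 3.9e-03
E = 14870 MPa


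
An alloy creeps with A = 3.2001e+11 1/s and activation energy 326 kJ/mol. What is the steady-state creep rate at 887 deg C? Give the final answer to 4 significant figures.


rate = A * exp(-Q / (R*T))
T = 887 + 273.15 = 1160.15 K
rate = 3.2001e+11 * exp(-326e3 / (8.314 * 1160.15))
rate = 6.711e-04 1/s


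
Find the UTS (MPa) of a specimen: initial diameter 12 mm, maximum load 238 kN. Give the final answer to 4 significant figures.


A0 = pi*(d/2)^2 = pi*(12/2)^2 = 113.097 mm^2
UTS = F_max / A0 = 238*1000 / 113.097
UTS = 2104 MPa


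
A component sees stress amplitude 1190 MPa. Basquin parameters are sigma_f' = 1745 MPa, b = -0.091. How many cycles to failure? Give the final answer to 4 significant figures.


sigma_a = sigma_f' * (2*Nf)^b
2*Nf = (sigma_a / sigma_f')^(1/b)
2*Nf = (1190 / 1745)^(1/-0.091)
2*Nf = 67.1284
Nf = 33.56 cycles


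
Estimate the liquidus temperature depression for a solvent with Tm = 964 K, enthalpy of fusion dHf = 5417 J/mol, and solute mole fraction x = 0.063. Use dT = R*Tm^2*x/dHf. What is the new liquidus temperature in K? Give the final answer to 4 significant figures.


dT = R*Tm^2*x / dHf
dT = 8.314 * 964^2 * 0.063 / 5417
dT = 89.8557 K
T_new = 964 - 89.8557 = 874.1 K


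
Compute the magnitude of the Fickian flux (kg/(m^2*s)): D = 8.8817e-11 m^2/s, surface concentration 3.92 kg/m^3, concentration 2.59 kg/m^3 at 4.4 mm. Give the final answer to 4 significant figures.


J = -D * (dC/dx) = D * (C1 - C2) / dx
J = 8.8817e-11 * (3.92 - 2.59) / 4.4e-03
J = 2.685e-08 kg/(m^2*s)
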